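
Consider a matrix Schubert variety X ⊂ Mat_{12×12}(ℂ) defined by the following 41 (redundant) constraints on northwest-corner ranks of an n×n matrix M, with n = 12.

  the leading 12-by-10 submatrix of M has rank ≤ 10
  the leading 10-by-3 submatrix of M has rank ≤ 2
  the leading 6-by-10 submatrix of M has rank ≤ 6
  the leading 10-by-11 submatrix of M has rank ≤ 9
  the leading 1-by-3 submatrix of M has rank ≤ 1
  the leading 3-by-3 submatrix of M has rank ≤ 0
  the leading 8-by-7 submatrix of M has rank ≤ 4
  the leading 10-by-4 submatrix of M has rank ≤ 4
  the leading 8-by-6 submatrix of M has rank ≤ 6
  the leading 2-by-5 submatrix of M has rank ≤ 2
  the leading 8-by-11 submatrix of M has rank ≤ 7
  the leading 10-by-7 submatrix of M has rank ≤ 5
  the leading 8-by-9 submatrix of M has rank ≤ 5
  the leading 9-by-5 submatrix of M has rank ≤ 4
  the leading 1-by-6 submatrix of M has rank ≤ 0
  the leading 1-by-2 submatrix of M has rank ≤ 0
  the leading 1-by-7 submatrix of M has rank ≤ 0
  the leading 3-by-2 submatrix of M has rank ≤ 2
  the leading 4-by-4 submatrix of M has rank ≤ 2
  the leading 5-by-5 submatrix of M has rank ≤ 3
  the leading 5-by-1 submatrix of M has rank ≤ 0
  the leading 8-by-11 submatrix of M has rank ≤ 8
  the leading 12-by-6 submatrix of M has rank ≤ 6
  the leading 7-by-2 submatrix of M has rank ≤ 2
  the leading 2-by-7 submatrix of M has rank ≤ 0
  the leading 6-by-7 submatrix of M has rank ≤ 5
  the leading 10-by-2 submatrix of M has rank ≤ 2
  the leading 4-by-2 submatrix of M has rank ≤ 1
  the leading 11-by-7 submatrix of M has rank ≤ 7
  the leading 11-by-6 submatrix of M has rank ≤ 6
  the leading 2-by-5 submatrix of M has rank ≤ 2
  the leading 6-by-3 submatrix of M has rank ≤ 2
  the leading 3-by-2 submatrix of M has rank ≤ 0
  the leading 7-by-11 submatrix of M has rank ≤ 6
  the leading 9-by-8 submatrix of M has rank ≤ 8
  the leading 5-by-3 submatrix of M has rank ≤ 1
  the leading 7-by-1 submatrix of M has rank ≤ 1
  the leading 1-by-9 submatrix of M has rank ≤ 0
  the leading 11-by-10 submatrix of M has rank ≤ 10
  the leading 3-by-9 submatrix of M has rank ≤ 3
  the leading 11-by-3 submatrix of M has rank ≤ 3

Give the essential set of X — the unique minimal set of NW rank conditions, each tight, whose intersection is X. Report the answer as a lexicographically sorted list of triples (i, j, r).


Recovering R(i,j) via the rank-extension bound from the 41 conditions:

  0 | 0 | 0 | 0 | 0 | 0 | 0 | 0 | 0 | 1 | 1 | 1
  0 | 0 | 0 | 0 | 0 | 0 | 0 | 1 | 1 | 2 | 2 | 2
  0 | 0 | 0 | 1 | 1 | 1 | 1 | 2 | 2 | 3 | 3 | 3
  0 | 1 | 1 | 2 | 2 | 2 | 2 | 3 | 3 | 4 | 4 | 4
  0 | 1 | 1 | 2 | 3 | 3 | 3 | 4 | 4 | 5 | 5 | 5
  1 | 2 | 2 | 3 | 4 | 4 | 4 | 5 | 5 | 6 | 6 | 6
  1 | 2 | 2 | 3 | 4 | 4 | 4 | 5 | 5 | 6 | 6 | 7
  1 | 2 | 2 | 3 | 4 | 4 | 4 | 5 | 5 | 6 | 7 | 8
  1 | 2 | 2 | 3 | 4 | 5 | 5 | 6 | 6 | 7 | 8 | 9
  1 | 2 | 2 | 3 | 4 | 5 | 5 | 6 | 7 | 8 | 9 | 10
  1 | 2 | 3 | 4 | 5 | 6 | 6 | 7 | 8 | 9 | 10 | 11
  1 | 2 | 3 | 4 | 5 | 6 | 7 | 8 | 9 | 10 | 11 | 12

hence w(1..12) = (10, 8, 4, 2, 5, 1, 12, 11, 6, 9, 3, 7).

|D(w)|=34, |Ess(w)|=10:

[(1, 9, 0), (2, 7, 0), (3, 3, 0), (5, 1, 0), (5, 3, 1), (7, 11, 6), (8, 7, 4), (8, 9, 5), (10, 3, 2), (10, 7, 5)]


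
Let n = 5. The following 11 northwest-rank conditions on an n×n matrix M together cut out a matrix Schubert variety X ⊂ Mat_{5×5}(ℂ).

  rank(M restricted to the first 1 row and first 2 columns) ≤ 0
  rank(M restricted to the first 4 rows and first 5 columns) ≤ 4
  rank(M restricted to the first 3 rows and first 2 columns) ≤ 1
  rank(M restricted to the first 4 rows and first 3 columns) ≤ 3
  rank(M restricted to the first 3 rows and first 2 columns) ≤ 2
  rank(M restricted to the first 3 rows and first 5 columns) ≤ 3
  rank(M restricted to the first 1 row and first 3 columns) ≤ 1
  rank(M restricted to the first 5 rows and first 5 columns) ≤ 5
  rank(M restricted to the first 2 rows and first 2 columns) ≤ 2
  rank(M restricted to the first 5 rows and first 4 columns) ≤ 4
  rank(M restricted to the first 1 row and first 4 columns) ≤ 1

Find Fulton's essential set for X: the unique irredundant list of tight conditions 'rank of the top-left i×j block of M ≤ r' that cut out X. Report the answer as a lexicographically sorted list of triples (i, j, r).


Propagating the 11 rank bounds to every northwest block:

  R[1]: 0 0 1 1 1
  R[2]: 1 1 2 2 2
  R[3]: 1 1 2 3 3
  R[4]: 1 2 3 4 4
  R[5]: 1 2 3 4 5

so w = (3, 1, 4, 2, 5).

Fulton essential set (2 of the 3 Rothe cells):

[(1, 2, 0), (3, 2, 1)]


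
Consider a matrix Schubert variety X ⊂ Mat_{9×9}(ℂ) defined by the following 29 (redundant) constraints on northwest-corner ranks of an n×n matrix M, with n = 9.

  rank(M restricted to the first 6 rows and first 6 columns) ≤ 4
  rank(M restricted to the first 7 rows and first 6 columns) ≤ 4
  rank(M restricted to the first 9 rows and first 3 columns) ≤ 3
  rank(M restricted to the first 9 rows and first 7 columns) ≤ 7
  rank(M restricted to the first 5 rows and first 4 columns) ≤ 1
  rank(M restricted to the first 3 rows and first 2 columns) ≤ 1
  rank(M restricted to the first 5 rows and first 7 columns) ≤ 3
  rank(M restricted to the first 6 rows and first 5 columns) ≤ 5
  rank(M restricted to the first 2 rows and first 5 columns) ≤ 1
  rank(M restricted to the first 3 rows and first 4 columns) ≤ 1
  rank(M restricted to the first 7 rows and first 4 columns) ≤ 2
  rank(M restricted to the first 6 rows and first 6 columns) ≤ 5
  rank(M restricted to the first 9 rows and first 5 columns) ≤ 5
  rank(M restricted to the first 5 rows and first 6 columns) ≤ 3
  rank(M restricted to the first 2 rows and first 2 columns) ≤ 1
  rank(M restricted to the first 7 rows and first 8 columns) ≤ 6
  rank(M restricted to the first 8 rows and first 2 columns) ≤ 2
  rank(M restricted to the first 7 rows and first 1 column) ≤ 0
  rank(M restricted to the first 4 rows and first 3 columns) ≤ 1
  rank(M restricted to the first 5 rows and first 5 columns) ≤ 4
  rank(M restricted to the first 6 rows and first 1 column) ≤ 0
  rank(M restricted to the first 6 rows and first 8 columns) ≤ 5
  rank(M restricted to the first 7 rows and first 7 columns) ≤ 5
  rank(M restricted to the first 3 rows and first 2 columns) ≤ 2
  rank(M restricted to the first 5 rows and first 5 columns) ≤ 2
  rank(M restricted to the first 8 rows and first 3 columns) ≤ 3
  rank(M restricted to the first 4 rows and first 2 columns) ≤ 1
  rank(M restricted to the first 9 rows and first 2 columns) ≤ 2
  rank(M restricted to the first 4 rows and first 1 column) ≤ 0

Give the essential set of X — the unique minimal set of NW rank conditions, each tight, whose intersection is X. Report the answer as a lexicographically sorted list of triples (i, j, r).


Rank table r_w(9×9) implied by the 29 constraints:

  0 | 1 | 1 | 1 | 1 | 1 | 1 | 1 | 1
  0 | 1 | 1 | 1 | 1 | 2 | 2 | 2 | 2
  0 | 1 | 1 | 1 | 2 | 3 | 3 | 3 | 3
  0 | 1 | 1 | 1 | 2 | 3 | 3 | 4 | 4
  0 | 1 | 1 | 1 | 2 | 3 | 3 | 4 | 5
  0 | 1 | 2 | 2 | 3 | 4 | 4 | 5 | 6
  0 | 1 | 2 | 2 | 3 | 4 | 5 | 6 | 7
  1 | 2 | 3 | 3 | 4 | 5 | 6 | 7 | 8
  1 | 2 | 3 | 4 | 5 | 6 | 7 | 8 | 9

so w = (2, 6, 5, 8, 9, 3, 7, 1, 4).

5 SE-corners of the 19-cell Rothe diagram give Ess(w):

[(2, 5, 1), (5, 4, 1), (5, 7, 3), (7, 1, 0), (7, 4, 2)]


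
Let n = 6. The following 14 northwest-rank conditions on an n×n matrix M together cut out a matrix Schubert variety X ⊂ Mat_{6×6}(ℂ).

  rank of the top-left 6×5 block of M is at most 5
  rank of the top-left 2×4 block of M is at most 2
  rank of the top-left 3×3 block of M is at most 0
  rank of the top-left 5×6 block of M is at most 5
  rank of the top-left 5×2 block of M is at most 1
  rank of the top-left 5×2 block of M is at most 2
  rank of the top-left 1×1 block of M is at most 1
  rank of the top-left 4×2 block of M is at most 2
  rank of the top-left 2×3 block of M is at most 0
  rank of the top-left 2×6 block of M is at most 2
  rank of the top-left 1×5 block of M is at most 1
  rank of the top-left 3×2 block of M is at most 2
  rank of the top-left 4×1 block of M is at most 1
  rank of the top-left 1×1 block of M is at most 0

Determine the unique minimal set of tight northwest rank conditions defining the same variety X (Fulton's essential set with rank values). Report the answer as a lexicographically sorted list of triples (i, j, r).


Rank table r_w(6×6) implied by the 14 constraints:

  R[1]: 0 | 0 | 0 | 1 | 1 | 1
  R[2]: 0 | 0 | 0 | 1 | 2 | 2
  R[3]: 0 | 0 | 0 | 1 | 2 | 3
  R[4]: 1 | 1 | 1 | 2 | 3 | 4
  R[5]: 1 | 1 | 2 | 3 | 4 | 5
  R[6]: 1 | 2 | 3 | 4 | 5 | 6

so w = (4, 5, 6, 1, 3, 2).

ℓ(w)=10; the 2 essential cells (i,j,r):

[(3, 3, 0), (5, 2, 1)]


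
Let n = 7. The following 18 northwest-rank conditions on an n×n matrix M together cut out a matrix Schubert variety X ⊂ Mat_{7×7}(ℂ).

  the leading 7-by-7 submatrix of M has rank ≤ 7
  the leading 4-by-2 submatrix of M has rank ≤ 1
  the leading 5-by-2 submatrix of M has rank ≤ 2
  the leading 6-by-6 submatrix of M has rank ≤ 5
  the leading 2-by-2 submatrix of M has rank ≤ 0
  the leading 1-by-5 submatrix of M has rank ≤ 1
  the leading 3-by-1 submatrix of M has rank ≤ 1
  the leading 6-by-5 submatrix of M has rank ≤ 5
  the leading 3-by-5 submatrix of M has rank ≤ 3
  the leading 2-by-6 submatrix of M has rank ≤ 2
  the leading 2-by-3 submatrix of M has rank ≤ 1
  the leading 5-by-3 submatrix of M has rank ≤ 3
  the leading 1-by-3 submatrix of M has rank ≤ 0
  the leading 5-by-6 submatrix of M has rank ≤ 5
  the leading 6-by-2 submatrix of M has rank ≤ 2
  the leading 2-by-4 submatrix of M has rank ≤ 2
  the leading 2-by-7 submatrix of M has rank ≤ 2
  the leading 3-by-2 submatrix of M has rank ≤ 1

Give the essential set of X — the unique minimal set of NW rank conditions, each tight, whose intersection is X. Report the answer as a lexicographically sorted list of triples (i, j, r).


Reconstructing r_w from the 18 given conditions:

  i=1: 0 0 0 1 1 1 1
  i=2: 0 0 1 2 2 2 2
  i=3: 1 1 2 3 3 3 3
  i=4: 1 1 2 3 4 4 4
  i=5: 1 2 3 4 5 5 5
  i=6: 1 2 3 4 5 5 6
  i=7: 1 2 3 4 5 6 7

giving w = (4, 3, 1, 5, 2, 7, 6) via Δ²R.

Fulton essential set (4 of the 7 Rothe cells):

[(1, 3, 0), (2, 2, 0), (4, 2, 1), (6, 6, 5)]


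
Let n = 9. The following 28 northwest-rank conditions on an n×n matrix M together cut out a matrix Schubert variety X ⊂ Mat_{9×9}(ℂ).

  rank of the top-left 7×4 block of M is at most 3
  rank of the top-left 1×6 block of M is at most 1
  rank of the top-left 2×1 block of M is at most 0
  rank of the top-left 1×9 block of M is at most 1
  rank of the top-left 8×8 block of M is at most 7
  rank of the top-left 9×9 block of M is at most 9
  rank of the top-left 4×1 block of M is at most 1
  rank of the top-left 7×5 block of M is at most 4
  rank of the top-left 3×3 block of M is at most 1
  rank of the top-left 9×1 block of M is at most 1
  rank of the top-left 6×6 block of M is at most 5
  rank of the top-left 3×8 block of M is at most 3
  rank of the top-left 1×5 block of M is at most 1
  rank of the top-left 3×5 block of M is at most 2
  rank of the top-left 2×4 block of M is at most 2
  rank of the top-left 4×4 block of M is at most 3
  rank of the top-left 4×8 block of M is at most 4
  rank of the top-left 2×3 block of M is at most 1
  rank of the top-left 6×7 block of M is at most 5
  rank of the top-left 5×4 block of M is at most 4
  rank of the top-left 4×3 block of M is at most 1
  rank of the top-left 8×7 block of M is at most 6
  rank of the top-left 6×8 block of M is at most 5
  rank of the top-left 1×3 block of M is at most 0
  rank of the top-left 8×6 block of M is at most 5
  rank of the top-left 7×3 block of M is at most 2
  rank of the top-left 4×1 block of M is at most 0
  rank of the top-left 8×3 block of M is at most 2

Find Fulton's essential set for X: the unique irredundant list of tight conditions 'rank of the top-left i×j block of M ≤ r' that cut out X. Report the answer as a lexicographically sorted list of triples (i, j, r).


The tightest implied rank at each (i,j), from the 28 conditions:

  row 1: 0  0  0  1  1  1  1  1  1
  row 2: 0  1  1  2  2  2  2  2  2
  row 3: 0  1  1  2  2  3  3  3  3
  row 4: 0  1  1  2  3  4  4  4  4
  row 5: 1  2  2  3  4  5  5  5  5
  row 6: 1  2  2  3  4  5  5  5  6
  row 7: 1  2  2  3  4  5  6  6  7
  row 8: 1  2  2  3  4  5  6  7  8
  row 9: 1  2  3  4  5  6  7  8  9

second differences of R give the permutation w = (4, 2, 6, 5, 1, 9, 7, 8, 3).

Fulton essential set (6 of the 14 Rothe cells):

[(1, 3, 0), (3, 5, 2), (4, 1, 0), (4, 3, 1), (6, 8, 5), (8, 3, 2)]


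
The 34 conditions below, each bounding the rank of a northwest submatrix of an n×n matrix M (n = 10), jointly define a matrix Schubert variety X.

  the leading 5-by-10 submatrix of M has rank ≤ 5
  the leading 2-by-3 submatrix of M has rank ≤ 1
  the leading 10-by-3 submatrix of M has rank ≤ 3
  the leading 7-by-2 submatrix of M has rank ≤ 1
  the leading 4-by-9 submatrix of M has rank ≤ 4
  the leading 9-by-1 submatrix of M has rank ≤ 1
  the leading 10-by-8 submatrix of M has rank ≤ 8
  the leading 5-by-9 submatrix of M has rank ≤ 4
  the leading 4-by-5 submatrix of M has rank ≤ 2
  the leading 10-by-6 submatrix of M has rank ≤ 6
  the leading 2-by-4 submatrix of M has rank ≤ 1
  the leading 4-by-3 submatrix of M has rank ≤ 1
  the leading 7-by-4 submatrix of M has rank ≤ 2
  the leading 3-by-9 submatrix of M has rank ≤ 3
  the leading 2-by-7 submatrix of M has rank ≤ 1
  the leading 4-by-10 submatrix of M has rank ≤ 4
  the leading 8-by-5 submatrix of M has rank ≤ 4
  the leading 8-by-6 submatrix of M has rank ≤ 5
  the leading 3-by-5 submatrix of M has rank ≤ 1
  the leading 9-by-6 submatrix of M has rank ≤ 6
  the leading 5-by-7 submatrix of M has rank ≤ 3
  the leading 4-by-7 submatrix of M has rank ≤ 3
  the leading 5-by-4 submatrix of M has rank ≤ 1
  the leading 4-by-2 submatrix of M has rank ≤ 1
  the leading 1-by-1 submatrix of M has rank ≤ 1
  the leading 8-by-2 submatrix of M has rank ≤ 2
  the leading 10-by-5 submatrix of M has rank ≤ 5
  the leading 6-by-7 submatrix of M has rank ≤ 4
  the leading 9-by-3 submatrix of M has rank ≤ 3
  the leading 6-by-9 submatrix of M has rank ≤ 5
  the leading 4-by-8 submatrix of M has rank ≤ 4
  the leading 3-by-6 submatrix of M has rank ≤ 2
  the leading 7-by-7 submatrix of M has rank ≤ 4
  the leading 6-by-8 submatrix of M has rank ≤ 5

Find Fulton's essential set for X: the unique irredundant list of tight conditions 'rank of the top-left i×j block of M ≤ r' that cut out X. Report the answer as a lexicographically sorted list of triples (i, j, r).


The tightest implied rank at each (i,j), from the 34 conditions:

  row 1: 1, 1, 1, 1, 1, 1, 1, 1, 1, 1
  row 2: 1, 1, 1, 1, 1, 1, 1, 2, 2, 2
  row 3: 1, 1, 1, 1, 1, 2, 2, 3, 3, 3
  row 4: 1, 1, 1, 1, 2, 3, 3, 4, 4, 4
  row 5: 1, 1, 1, 1, 2, 3, 3, 4, 4, 5
  row 6: 1, 1, 2, 2, 3, 4, 4, 5, 5, 6
  row 7: 1, 1, 2, 2, 3, 4, 4, 5, 6, 7
  row 8: 1, 2, 3, 3, 4, 5, 5, 6, 7, 8
  row 9: 1, 2, 3, 4, 5, 6, 6, 7, 8, 9
  row 10: 1, 2, 3, 4, 5, 6, 7, 8, 9, 10

second differences of R give the permutation w = (1, 8, 6, 5, 10, 3, 9, 2, 4, 7).

Fulton essential set (8 of the 22 Rothe cells):

[(2, 7, 1), (3, 5, 1), (5, 4, 1), (5, 7, 3), (5, 9, 4), (7, 2, 1), (7, 4, 2), (7, 7, 4)]


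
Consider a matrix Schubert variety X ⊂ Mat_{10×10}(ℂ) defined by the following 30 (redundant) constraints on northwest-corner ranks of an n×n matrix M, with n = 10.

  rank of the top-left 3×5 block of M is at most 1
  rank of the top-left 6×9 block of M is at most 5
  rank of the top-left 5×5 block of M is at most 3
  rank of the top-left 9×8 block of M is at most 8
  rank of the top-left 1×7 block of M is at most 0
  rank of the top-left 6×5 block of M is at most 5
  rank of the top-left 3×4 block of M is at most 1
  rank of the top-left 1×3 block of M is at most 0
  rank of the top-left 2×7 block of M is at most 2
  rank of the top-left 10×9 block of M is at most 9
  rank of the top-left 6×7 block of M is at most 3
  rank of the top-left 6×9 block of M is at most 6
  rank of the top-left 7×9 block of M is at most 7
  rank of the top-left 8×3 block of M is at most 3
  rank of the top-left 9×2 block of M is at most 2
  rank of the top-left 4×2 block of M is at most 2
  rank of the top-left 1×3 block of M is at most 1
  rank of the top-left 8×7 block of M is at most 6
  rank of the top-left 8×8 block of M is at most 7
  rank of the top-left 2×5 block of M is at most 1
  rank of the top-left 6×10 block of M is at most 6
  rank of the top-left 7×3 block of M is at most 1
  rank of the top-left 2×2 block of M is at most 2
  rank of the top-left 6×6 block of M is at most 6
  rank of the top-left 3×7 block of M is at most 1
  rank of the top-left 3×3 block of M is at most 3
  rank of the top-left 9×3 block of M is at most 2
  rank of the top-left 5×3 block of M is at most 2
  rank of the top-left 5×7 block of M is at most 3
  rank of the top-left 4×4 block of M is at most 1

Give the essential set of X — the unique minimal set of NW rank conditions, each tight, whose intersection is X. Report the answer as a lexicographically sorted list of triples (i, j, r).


The tightest implied rank at each (i,j), from the 30 conditions:

  0  0  0  0  0  0  0  1  1  1
  1  1  1  1  1  1  1  2  2  2
  1  1  1  1  1  1  1  2  3  3
  1  1  1  1  2  2  2  3  4  4
  1  1  1  2  3  3  3  4  5  5
  1  1  1  2  3  3  3  4  5  6
  1  1  1  2  3  4  4  5  6  7
  1  2  2  3  4  5  5  6  7  8
  1  2  2  3  4  5  6  7  8  9
  1  2  3  4  5  6  7  8  9  10

second differences of R give the permutation w = (8, 1, 9, 5, 4, 10, 6, 2, 7, 3).

6 SE-corners of the 25-cell Rothe diagram give Ess(w):

[(1, 7, 0), (3, 7, 1), (4, 4, 1), (6, 7, 3), (7, 3, 1), (9, 3, 2)]


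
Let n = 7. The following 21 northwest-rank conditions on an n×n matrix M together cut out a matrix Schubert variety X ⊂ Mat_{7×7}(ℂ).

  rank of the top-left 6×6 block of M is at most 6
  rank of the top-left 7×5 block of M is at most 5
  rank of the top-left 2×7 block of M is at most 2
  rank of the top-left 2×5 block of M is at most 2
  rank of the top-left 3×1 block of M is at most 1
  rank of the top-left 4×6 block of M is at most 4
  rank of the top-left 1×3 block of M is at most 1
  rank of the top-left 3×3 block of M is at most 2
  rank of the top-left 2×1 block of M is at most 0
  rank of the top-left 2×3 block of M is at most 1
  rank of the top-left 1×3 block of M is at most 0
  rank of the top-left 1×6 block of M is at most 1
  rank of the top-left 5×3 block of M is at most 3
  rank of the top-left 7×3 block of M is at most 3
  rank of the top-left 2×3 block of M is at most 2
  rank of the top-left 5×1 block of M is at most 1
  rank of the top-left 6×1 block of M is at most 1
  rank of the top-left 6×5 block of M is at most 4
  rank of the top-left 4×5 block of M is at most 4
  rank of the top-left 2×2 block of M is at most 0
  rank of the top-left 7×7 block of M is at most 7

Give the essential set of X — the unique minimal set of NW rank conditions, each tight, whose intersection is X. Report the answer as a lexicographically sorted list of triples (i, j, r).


Rank table r_w(7×7) implied by the 21 constraints:

  R[1]: 0 | 0 | 0 | 1 | 1 | 1 | 1
  R[2]: 0 | 0 | 1 | 2 | 2 | 2 | 2
  R[3]: 1 | 1 | 2 | 3 | 3 | 3 | 3
  R[4]: 1 | 2 | 3 | 4 | 4 | 4 | 4
  R[5]: 1 | 2 | 3 | 4 | 4 | 5 | 5
  R[6]: 1 | 2 | 3 | 4 | 4 | 5 | 6
  R[7]: 1 | 2 | 3 | 4 | 5 | 6 | 7

second differences of R give the permutation w = (4, 3, 1, 2, 6, 7, 5).

D(w) has 7 cells with 3 SE-corners; essential set:

[(1, 3, 0), (2, 2, 0), (6, 5, 4)]


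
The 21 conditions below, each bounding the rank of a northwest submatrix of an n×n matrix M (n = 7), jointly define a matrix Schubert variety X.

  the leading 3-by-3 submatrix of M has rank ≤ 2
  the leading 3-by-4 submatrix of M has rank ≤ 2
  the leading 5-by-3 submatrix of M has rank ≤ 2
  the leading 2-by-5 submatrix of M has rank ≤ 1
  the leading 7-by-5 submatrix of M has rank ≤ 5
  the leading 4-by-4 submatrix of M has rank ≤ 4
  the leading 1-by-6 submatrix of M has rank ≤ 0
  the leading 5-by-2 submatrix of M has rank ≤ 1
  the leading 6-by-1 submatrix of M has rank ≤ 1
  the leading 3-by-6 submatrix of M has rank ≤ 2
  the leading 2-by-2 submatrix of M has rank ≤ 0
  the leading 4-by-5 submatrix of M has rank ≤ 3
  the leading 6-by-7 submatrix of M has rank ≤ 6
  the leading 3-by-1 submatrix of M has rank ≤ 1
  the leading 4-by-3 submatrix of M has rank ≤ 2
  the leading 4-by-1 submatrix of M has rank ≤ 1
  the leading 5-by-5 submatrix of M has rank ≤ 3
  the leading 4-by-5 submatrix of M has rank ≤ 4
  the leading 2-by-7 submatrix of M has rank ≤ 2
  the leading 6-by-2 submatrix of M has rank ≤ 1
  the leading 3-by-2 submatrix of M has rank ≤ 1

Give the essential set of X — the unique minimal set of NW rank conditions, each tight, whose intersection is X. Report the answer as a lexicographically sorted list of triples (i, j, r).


The tightest implied rank at each (i,j), from the 21 conditions:

  R[1]: 0 0 0 0 0 0 1
  R[2]: 0 0 1 1 1 1 2
  R[3]: 1 1 2 2 2 2 3
  R[4]: 1 1 2 3 3 3 4
  R[5]: 1 1 2 3 3 4 5
  R[6]: 1 1 2 3 4 5 6
  R[7]: 1 2 3 4 5 6 7

giving w = (7, 3, 1, 4, 6, 5, 2) via Δ²R.

D(w) has 12 cells with 4 SE-corners; essential set:

[(1, 6, 0), (2, 2, 0), (5, 5, 3), (6, 2, 1)]


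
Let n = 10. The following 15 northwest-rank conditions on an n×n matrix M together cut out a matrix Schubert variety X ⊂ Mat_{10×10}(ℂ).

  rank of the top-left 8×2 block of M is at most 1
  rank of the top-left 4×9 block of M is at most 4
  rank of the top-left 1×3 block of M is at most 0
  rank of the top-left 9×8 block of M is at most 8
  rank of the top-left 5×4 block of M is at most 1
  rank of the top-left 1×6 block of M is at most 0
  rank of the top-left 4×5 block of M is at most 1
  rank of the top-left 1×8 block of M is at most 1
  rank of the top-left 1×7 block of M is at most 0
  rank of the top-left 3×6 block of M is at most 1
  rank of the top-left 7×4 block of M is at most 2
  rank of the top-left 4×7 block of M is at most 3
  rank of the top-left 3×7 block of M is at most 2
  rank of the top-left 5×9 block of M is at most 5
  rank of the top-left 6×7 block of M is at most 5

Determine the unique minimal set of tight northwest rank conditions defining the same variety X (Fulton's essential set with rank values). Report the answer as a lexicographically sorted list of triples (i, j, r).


Reconstructing r_w from the 15 given conditions:

  i=1: 0 0 0 0 0 0 0 1 1 1
  i=2: 1 1 1 1 1 1 1 2 2 2
  i=3: 1 1 1 1 1 1 2 3 3 3
  i=4: 1 1 1 1 1 2 3 4 4 4
  i=5: 1 1 1 1 2 3 4 5 5 5
  i=6: 1 1 2 2 3 4 5 6 6 6
  i=7: 1 1 2 2 3 4 5 6 7 7
  i=8: 1 1 2 3 4 5 6 7 8 8
  i=9: 1 2 3 4 5 6 7 8 9 9
  i=10: 1 2 3 4 5 6 7 8 9 10

so w = (8, 1, 7, 6, 5, 3, 9, 4, 2, 10).

6 SE-corners of the 23-cell Rothe diagram give Ess(w):

[(1, 7, 0), (3, 6, 1), (4, 5, 1), (5, 4, 1), (7, 4, 2), (8, 2, 1)]


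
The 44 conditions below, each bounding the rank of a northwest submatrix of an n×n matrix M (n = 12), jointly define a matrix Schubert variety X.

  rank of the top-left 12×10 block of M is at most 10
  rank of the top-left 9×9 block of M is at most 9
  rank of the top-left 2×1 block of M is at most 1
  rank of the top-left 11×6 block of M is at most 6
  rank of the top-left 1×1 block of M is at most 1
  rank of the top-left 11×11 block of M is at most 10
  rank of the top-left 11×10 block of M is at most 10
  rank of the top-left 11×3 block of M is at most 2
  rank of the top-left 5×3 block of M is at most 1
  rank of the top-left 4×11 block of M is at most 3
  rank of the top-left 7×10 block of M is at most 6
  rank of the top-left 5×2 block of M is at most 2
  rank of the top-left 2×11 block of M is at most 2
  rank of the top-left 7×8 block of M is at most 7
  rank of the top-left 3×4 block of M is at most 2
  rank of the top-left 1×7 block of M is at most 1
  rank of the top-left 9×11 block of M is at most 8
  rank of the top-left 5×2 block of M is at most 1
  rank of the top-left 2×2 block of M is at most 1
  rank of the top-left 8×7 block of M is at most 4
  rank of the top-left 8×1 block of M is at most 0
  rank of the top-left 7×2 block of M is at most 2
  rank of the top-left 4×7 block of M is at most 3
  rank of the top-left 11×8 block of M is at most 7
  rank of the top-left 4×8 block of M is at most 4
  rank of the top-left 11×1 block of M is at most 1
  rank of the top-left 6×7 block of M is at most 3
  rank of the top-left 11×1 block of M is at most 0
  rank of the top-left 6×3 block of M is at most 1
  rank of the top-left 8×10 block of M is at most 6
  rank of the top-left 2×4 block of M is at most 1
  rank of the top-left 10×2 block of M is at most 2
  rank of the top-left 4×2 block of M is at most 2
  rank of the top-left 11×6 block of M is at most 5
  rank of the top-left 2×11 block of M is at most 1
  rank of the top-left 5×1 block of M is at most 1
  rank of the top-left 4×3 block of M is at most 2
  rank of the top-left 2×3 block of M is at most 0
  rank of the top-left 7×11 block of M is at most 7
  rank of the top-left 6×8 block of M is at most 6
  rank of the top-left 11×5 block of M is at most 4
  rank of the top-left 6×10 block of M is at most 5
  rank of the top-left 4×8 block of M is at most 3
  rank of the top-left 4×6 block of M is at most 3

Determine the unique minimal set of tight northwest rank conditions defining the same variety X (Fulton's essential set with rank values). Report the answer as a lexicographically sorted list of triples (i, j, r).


Computing R[i][j] = min implied NW-rank bound (n=12, 44 conditions):

  0 | 0 | 0 | 1 | 1 | 1 | 1 | 1 | 1 | 1 | 1 | 1
  0 | 0 | 0 | 1 | 1 | 1 | 1 | 1 | 1 | 1 | 1 | 2
  0 | 1 | 1 | 2 | 2 | 2 | 2 | 2 | 2 | 2 | 2 | 3
  0 | 1 | 1 | 2 | 3 | 3 | 3 | 3 | 3 | 3 | 3 | 4
  0 | 1 | 1 | 2 | 3 | 3 | 3 | 4 | 4 | 4 | 4 | 5
  0 | 1 | 1 | 2 | 3 | 3 | 3 | 4 | 5 | 5 | 5 | 6
  0 | 1 | 2 | 3 | 4 | 4 | 4 | 5 | 6 | 6 | 6 | 7
  0 | 1 | 2 | 3 | 4 | 4 | 4 | 5 | 6 | 6 | 7 | 8
  0 | 1 | 2 | 3 | 4 | 5 | 5 | 6 | 7 | 7 | 8 | 9
  0 | 1 | 2 | 3 | 4 | 5 | 6 | 7 | 8 | 8 | 9 | 10
  0 | 1 | 2 | 3 | 4 | 5 | 6 | 7 | 8 | 9 | 10 | 11
  1 | 2 | 3 | 4 | 5 | 6 | 7 | 8 | 9 | 10 | 11 | 12

giving w = (4, 12, 2, 5, 8, 9, 3, 11, 6, 7, 10, 1) via Δ²R.

Rothe diagram D(w) (32 cells), 7 SE-corners (essential conditions):

[(2, 3, 0), (2, 11, 1), (6, 3, 1), (6, 7, 3), (8, 7, 4), (8, 10, 6), (11, 1, 0)]


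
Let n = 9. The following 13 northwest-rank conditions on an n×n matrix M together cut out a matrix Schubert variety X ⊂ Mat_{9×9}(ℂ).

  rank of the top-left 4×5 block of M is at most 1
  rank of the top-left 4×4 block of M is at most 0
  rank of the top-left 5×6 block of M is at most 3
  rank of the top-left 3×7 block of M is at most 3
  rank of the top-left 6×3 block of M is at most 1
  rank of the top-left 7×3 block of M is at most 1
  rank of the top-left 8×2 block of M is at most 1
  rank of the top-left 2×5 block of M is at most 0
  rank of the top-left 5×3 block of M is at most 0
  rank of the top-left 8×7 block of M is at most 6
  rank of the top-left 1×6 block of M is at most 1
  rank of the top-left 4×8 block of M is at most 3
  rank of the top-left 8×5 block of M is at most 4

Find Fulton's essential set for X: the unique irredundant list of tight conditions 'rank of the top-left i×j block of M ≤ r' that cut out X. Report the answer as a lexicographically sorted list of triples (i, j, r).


Rank table r_w(9×9) implied by the 13 constraints:

  row 1: 0 0 0 0 0 1 1 1 1
  row 2: 0 0 0 0 0 1 2 2 2
  row 3: 0 0 0 0 1 2 3 3 3
  row 4: 0 0 0 0 1 2 3 3 4
  row 5: 0 0 0 1 2 3 4 4 5
  row 6: 1 1 1 2 3 4 5 5 6
  row 7: 1 1 1 2 3 4 5 6 7
  row 8: 1 1 2 3 4 5 6 7 8
  row 9: 1 2 3 4 5 6 7 8 9

giving w = (6, 7, 5, 9, 4, 1, 8, 3, 2) via Δ²R.

Fulton essential set (6 of the 25 Rothe cells):

[(2, 5, 0), (4, 4, 0), (4, 8, 3), (5, 3, 0), (7, 3, 1), (8, 2, 1)]


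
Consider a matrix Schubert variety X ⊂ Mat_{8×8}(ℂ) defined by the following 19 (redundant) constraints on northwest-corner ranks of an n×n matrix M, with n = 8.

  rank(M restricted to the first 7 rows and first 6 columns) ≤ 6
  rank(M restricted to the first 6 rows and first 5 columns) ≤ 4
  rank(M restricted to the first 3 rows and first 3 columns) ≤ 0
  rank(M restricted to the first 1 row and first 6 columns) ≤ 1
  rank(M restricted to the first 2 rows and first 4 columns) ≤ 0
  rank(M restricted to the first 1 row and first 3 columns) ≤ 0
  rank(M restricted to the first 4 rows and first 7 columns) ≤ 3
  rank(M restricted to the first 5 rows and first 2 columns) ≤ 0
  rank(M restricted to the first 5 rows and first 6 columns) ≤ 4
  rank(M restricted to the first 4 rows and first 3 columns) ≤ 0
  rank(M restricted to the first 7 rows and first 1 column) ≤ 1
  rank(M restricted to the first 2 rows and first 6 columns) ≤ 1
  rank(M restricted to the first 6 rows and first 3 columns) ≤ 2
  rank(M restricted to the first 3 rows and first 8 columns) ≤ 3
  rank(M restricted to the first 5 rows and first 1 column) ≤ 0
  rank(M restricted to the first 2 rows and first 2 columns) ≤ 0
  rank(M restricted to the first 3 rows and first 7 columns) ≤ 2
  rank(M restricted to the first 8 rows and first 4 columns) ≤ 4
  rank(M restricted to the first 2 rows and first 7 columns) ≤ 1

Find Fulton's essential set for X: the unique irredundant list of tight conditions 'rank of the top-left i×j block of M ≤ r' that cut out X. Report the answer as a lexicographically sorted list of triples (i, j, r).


Recovering R(i,j) via the rank-extension bound from the 19 conditions:

  R[1]: 0 0 0 0 1 1 1 1
  R[2]: 0 0 0 0 1 1 1 2
  R[3]: 0 0 0 1 2 2 2 3
  R[4]: 0 0 0 1 2 3 3 4
  R[5]: 0 0 1 2 3 4 4 5
  R[6]: 1 1 2 3 4 5 5 6
  R[7]: 1 2 3 4 5 6 6 7
  R[8]: 1 2 3 4 5 6 7 8

hence w(1..8) = (5, 8, 4, 6, 3, 1, 2, 7).

Rothe diagram D(w) (18 cells), 4 SE-corners (essential conditions):

[(2, 4, 0), (2, 7, 1), (4, 3, 0), (5, 2, 0)]


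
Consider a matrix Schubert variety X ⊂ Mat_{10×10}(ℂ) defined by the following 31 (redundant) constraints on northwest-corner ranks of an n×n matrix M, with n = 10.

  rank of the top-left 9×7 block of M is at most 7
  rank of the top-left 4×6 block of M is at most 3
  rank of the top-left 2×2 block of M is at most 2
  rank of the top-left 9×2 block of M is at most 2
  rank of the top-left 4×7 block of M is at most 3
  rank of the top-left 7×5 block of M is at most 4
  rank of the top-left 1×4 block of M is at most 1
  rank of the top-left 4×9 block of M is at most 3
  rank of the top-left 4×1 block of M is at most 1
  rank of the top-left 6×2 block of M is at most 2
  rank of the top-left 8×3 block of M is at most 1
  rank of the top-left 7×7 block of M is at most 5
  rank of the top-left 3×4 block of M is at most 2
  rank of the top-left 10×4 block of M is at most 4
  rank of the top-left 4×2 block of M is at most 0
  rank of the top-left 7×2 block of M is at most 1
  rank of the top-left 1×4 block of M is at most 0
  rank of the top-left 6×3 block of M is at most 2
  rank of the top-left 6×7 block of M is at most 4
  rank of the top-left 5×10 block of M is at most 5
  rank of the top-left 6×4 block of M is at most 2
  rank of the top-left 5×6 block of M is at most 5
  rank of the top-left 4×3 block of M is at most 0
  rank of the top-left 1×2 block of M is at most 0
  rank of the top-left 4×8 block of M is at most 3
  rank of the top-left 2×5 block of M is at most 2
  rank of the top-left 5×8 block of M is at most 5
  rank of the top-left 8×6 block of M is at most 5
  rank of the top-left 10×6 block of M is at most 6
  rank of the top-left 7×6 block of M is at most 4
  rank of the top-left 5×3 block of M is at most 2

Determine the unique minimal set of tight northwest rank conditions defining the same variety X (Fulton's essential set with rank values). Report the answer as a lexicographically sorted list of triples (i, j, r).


Computing R[i][j] = min implied NW-rank bound (n=10, 31 conditions):

  R[1]: 0 | 0 | 0 | 0 | 1 | 1 | 1 | 1 | 1 | 1
  R[2]: 0 | 0 | 0 | 1 | 2 | 2 | 2 | 2 | 2 | 2
  R[3]: 0 | 0 | 0 | 1 | 2 | 3 | 3 | 3 | 3 | 3
  R[4]: 0 | 0 | 0 | 1 | 2 | 3 | 3 | 3 | 3 | 4
  R[5]: 1 | 1 | 1 | 2 | 3 | 4 | 4 | 4 | 4 | 5
  R[6]: 1 | 1 | 1 | 2 | 3 | 4 | 4 | 5 | 5 | 6
  R[7]: 1 | 1 | 1 | 2 | 3 | 4 | 5 | 6 | 6 | 7
  R[8]: 1 | 1 | 1 | 2 | 3 | 4 | 5 | 6 | 7 | 8
  R[9]: 1 | 2 | 2 | 3 | 4 | 5 | 6 | 7 | 8 | 9
  R[10]: 1 | 2 | 3 | 4 | 5 | 6 | 7 | 8 | 9 | 10

the unique w with this rank table is (5, 4, 6, 10, 1, 8, 7, 9, 2, 3).

ℓ(w)=23; the 5 essential cells (i,j,r):

[(1, 4, 0), (4, 3, 0), (4, 9, 3), (6, 7, 4), (8, 3, 1)]


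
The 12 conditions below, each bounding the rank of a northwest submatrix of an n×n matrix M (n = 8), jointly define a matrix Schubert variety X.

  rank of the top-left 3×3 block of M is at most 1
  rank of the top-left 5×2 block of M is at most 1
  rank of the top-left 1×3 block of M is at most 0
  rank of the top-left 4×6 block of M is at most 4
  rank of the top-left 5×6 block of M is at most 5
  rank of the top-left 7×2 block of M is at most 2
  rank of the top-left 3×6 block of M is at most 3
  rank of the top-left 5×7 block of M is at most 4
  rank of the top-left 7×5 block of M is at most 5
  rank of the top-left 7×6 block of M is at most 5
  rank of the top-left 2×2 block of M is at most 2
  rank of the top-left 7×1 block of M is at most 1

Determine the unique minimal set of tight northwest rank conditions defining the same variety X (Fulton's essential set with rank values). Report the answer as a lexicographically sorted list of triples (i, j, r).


Rank table r_w(8×8) implied by the 12 constraints:

  0, 0, 0, 1, 1, 1, 1, 1
  1, 1, 1, 2, 2, 2, 2, 2
  1, 1, 1, 2, 3, 3, 3, 3
  1, 1, 2, 3, 4, 4, 4, 4
  1, 1, 2, 3, 4, 4, 4, 5
  1, 2, 3, 4, 5, 5, 5, 6
  1, 2, 3, 4, 5, 5, 6, 7
  1, 2, 3, 4, 5, 6, 7, 8

giving w = (4, 1, 5, 3, 8, 2, 7, 6) via Δ²R.

D(w) has 10 cells with 5 SE-corners; essential set:

[(1, 3, 0), (3, 3, 1), (5, 2, 1), (5, 7, 4), (7, 6, 5)]


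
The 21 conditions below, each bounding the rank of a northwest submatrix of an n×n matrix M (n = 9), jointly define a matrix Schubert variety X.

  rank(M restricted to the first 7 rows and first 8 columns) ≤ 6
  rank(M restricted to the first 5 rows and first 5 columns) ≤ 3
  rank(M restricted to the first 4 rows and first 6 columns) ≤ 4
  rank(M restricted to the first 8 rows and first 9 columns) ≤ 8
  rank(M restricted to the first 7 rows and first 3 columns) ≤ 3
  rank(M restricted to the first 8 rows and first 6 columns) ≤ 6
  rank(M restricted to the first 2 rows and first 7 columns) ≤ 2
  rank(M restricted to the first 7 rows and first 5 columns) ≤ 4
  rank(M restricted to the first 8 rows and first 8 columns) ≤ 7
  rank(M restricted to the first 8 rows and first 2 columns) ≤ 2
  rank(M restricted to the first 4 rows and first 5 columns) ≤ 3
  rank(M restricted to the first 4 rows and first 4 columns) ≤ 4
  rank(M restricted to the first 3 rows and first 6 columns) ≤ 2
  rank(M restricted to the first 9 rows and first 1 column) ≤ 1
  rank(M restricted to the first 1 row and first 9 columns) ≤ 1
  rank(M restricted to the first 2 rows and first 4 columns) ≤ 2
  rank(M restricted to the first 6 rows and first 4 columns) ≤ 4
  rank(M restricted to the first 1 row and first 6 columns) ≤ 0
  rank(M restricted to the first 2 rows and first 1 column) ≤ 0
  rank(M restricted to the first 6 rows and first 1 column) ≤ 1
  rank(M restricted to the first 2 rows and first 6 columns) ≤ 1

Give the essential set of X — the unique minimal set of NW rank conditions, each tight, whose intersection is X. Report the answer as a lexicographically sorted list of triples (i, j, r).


Recovering R(i,j) via the rank-extension bound from the 21 conditions:

  R[1]: 0 0 0 0 0 0 1 1 1
  R[2]: 0 1 1 1 1 1 2 2 2
  R[3]: 1 2 2 2 2 2 3 3 3
  R[4]: 1 2 3 3 3 3 4 4 4
  R[5]: 1 2 3 3 3 4 5 5 5
  R[6]: 1 2 3 4 4 5 6 6 6
  R[7]: 1 2 3 4 4 5 6 6 7
  R[8]: 1 2 3 4 5 6 7 7 8
  R[9]: 1 2 3 4 5 6 7 8 9

the unique w with this rank table is (7, 2, 1, 3, 6, 4, 9, 5, 8).

D(w) has 11 cells with 5 SE-corners; essential set:

[(1, 6, 0), (2, 1, 0), (5, 5, 3), (7, 5, 4), (7, 8, 6)]


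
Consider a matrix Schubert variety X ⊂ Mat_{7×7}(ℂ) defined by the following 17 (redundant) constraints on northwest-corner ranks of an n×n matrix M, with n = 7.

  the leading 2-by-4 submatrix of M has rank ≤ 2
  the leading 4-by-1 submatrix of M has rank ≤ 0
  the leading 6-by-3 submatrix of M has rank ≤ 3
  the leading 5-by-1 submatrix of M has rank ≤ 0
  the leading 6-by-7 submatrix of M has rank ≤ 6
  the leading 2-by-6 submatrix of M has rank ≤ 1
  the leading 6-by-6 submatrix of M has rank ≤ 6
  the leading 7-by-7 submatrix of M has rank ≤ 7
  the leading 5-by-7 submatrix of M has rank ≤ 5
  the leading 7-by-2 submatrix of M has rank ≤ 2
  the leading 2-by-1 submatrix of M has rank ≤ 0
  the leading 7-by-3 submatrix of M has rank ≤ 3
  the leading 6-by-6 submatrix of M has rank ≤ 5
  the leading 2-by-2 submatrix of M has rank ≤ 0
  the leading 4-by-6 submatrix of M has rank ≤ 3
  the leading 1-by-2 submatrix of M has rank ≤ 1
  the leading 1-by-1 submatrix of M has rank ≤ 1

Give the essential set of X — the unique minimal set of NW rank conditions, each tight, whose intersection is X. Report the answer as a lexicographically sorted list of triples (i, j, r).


Rank table r_w(7×7) implied by the 17 constraints:

  R[1]: 0, 0, 1, 1, 1, 1, 1
  R[2]: 0, 0, 1, 1, 1, 1, 2
  R[3]: 0, 1, 2, 2, 2, 2, 3
  R[4]: 0, 1, 2, 3, 3, 3, 4
  R[5]: 0, 1, 2, 3, 4, 4, 5
  R[6]: 1, 2, 3, 4, 5, 5, 6
  R[7]: 1, 2, 3, 4, 5, 6, 7

second differences of R give the permutation w = (3, 7, 2, 4, 5, 1, 6).

Rothe diagram D(w) (10 cells), 3 SE-corners (essential conditions):

[(2, 2, 0), (2, 6, 1), (5, 1, 0)]


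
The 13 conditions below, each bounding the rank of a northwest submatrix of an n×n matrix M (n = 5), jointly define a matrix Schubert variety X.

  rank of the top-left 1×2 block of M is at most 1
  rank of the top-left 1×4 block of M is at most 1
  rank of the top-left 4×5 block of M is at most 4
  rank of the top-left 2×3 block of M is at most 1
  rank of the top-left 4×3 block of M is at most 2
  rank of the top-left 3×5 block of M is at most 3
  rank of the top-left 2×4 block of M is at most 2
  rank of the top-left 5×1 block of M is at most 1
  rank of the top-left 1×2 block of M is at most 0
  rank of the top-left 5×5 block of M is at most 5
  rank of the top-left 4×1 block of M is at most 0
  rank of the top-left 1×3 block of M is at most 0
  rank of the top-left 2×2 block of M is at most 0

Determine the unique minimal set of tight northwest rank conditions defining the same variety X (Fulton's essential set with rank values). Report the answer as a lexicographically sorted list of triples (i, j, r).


Computing R[i][j] = min implied NW-rank bound (n=5, 13 conditions):

  0 | 0 | 0 | 1 | 1
  0 | 0 | 1 | 2 | 2
  0 | 1 | 2 | 3 | 3
  0 | 1 | 2 | 3 | 4
  1 | 2 | 3 | 4 | 5

so w = (4, 3, 2, 5, 1).

|D(w)|=7, |Ess(w)|=3:

[(1, 3, 0), (2, 2, 0), (4, 1, 0)]


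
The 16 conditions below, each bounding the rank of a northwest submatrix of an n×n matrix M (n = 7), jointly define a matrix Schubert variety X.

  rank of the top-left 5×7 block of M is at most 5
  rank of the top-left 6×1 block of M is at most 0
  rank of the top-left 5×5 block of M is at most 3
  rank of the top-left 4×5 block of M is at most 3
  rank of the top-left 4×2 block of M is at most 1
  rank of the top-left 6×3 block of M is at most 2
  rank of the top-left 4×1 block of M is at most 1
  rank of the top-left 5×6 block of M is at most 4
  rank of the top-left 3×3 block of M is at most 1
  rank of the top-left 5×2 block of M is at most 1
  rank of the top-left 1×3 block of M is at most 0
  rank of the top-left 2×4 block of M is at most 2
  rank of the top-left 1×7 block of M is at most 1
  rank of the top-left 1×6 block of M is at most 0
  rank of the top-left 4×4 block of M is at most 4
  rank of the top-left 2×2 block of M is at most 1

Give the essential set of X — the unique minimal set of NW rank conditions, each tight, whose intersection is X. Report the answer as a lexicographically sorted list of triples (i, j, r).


Computing R[i][j] = min implied NW-rank bound (n=7, 16 conditions):

  R[1]: 0  0  0  0  0  0  1
  R[2]: 0  1  1  1  1  1  2
  R[3]: 0  1  1  2  2  2  3
  R[4]: 0  1  2  3  3  3  4
  R[5]: 0  1  2  3  3  4  5
  R[6]: 0  1  2  3  4  5  6
  R[7]: 1  2  3  4  5  6  7

second differences of R give the permutation w = (7, 2, 4, 3, 6, 5, 1).

Fulton essential set (4 of the 13 Rothe cells):

[(1, 6, 0), (3, 3, 1), (5, 5, 3), (6, 1, 0)]
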